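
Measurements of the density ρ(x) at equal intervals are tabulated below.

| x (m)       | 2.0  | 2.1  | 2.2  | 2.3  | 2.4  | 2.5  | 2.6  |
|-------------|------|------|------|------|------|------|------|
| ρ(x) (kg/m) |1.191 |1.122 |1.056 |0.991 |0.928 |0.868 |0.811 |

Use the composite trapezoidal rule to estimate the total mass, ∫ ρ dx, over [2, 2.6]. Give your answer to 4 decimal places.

0.5966

h = 0.1, n = 6.
(h/2)·[y₀ + 2y₁ + 2y₂ + 2y₃ + 2y₄ + 2y₅ + y₆] = 0.05·(11.932) = 0.5966.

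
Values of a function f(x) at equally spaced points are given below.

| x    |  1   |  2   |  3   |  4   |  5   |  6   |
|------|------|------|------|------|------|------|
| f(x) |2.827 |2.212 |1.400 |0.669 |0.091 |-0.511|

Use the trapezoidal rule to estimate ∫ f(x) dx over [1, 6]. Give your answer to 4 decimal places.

5.5300

h = 1, n = 5.
(h/2)·[y₀ + 2y₁ + 2y₂ + 2y₃ + 2y₄ + y₅] = 0.5·(11.060) = 5.5300.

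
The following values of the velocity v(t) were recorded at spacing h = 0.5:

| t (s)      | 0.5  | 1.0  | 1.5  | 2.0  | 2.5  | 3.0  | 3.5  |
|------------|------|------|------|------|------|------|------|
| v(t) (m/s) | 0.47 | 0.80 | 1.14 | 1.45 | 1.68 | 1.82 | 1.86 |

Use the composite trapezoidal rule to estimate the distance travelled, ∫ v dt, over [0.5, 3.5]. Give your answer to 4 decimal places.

h = 0.5, n = 6.
(h/2)·[y₀ + 2y₁ + 2y₂ + 2y₃ + 2y₄ + 2y₅ + y₆] = 0.25·(16.11) = 4.0275.

4.0275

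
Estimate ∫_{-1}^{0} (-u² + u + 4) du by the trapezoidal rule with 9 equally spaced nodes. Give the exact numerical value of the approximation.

h = (0 − (-1))/8 = 0.125.
Nodes u₀,…,u₈ = -1, -0.875, -0.75, -0.625, -0.5, -0.375, -0.25, -0.125, 0.
f(u) = -u² + u + 4: f₀=2, f₁=2.359375, f₂=2.6875, f₃=2.984375, f₄=3.25, f₅=3.484375, f₆=3.6875, f₇=3.859375, f₈=4.
(h/2)·[f₀ + 2f₁ + 2f₂ + 2f₃ + 2f₄ + 2f₅ + 2f₆ + 2f₇ + f₈] = 0.0625·(50.625) = 3.1640625.

3.1640625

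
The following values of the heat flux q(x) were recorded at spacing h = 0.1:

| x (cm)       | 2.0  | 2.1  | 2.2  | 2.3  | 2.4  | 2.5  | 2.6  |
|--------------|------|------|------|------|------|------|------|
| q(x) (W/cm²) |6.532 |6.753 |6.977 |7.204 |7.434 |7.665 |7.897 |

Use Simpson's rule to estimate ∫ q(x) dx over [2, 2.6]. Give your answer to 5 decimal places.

4.32463

h = 0.1, n = 6.
(h/3)·[y₀ + 4y₁ + 2y₂ + 4y₃ + 2y₄ + 4y₅ + y₆] = 0.033333·(129.739) = 4.32463.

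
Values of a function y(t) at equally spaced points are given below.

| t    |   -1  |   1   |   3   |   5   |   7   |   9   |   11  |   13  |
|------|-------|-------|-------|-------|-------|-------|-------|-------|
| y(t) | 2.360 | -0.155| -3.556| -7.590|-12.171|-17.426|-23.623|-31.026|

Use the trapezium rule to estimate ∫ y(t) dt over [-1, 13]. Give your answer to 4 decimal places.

-157.7080

h = 2, n = 7.
(h/2)·[y₀ + 2y₁ + 2y₂ + 2y₃ + 2y₄ + 2y₅ + 2y₆ + y₇] = 1·(-157.708) = -157.7080.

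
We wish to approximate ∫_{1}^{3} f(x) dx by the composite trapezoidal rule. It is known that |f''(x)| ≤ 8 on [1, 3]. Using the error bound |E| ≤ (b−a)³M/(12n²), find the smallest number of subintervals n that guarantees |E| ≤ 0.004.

37

Need 64/(12n²) ≤ 0.004.
n² ≥ 64/(12·0.004) = 1333.33 ⇒ n ≥ 36.5148, so the smallest n is 37.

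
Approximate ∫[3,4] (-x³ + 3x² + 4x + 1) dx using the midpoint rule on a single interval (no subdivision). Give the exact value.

8.875

M = (b−a)·f(3.5) = 1·(8.875) = 8.875.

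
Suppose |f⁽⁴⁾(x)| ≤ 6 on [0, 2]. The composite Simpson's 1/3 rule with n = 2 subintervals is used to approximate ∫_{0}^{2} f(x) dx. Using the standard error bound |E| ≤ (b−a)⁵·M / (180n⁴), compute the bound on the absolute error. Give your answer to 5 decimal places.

0.06667

|E| ≤ (2)⁵·6 / (180·2⁴) = 192/2880 = 0.06667.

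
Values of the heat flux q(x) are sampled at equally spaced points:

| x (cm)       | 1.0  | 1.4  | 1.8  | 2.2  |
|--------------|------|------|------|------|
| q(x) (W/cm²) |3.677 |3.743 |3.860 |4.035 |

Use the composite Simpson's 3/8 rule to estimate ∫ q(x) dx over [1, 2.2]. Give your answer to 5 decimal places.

h = 0.4, n = 3.
(3h/8)·[y₀ + 3y₁ + 3y₂ + y₃] = 0.15·(30.521) = 4.57815.

4.57815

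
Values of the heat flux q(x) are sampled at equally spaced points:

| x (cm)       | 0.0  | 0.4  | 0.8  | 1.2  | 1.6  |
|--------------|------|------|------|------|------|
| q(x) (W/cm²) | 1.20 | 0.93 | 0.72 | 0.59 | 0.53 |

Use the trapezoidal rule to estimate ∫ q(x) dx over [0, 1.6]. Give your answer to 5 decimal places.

1.24200

h = 0.4, n = 4.
(h/2)·[y₀ + 2y₁ + 2y₂ + 2y₃ + y₄] = 0.2·(6.21) = 1.24200.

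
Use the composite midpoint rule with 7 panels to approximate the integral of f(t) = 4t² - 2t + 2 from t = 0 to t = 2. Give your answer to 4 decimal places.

h = (2 − 0)/7 = 0.285714.
Midpoints m₁,…,m₇ = 0.142857, 0.428571, 0.714286, 1, 1.285714, 1.571429, 1.857143.
f(m₁)=1.795918, f(m₂)=1.877551, f(m₃)=2.612245, f(m₄)=4, f(m₅)=6.040816, f(m₆)=8.734694, f(m₇)=12.081633.
h·[f(m₁) + f(m₂) + f(m₃) + f(m₄) + f(m₅) + f(m₆) + f(m₇)] = 0.285714·(37.142857) = 10.6122.

10.6122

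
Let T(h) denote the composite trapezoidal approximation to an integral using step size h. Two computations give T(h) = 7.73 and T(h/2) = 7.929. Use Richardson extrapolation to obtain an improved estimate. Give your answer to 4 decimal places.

7.9953

R = (4·T(h/2) − T(h)) / 3 = (4·7.929 − 7.73)/3 = (23.986)/3 = 7.9953.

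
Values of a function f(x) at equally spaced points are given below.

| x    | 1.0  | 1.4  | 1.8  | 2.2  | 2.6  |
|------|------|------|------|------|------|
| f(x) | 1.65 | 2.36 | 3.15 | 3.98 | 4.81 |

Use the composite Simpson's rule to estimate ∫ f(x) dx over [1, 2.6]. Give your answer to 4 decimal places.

h = 0.4, n = 4.
(h/3)·[y₀ + 4y₁ + 2y₂ + 4y₃ + y₄] = 0.133333·(38.12) = 5.0827.

5.0827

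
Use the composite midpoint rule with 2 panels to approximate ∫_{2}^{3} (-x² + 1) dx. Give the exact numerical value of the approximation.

-5.3125

h = (3 − 2)/2 = 0.5.
Midpoints m₁,…,m₂ = 2.25, 2.75.
f(m₁)=-4.0625, f(m₂)=-6.5625.
h·[f(m₁) + f(m₂)] = 0.5·(-10.625) = -5.3125.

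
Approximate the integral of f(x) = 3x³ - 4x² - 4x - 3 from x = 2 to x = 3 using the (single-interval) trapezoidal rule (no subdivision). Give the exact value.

13.5

T = (b−a)/2 · [f(2) + f(3)] = 0.5·[(-3) + 30] = 13.5.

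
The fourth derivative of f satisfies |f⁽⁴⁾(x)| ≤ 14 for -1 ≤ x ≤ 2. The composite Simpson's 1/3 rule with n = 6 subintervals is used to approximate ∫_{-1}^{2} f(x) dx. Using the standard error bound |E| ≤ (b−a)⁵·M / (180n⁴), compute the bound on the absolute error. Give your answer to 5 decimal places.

|E| ≤ (3)⁵·14 / (180·6⁴) = 3402/233280 = 0.01458.

0.01458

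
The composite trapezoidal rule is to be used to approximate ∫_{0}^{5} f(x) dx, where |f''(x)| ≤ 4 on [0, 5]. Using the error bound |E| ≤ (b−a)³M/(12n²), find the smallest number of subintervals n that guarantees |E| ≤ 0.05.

29

Need 500/(12n²) ≤ 0.05.
n² ≥ 500/(12·0.05) = 833.333 ⇒ n ≥ 28.8675, so the smallest n is 29.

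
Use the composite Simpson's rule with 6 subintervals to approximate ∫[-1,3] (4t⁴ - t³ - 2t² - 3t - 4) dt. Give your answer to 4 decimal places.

128.9547

h = (3 − (-1))/6 = 0.666667.
Nodes t₀,…,t₆ = -1, -0.333333, 0.333333, 1, 1.666667, 2.333333, 3.
f(t) = 4t⁴ - t³ - 2t² - 3t - 4: f₀=2, f₁=-3.135802, f₂=-5.209877, f₃=-6, f₄=11.679012, f₅=83.975309, f₆=266.
(h/3)·[f₀ + 4f₁ + 2f₂ + 4f₃ + 2f₄ + 4f₅ + f₆] = 0.222222·(580.296296) = 128.9547.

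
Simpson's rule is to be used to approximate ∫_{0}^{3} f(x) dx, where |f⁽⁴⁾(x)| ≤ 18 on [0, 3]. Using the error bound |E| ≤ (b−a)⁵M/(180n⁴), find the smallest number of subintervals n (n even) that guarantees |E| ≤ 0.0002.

20

Need 4374/(180n⁴) ≤ 0.0002.
n⁴ ≥ 4374/(180·0.0002) = 121500 ⇒ n ≥ 18.6700, so the smallest even n is 20. (n must be even for Simpson's rule.)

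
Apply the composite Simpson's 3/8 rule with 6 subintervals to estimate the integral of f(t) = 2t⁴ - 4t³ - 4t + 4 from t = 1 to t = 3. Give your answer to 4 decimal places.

h = (3 − 1)/6 = 0.333333.
Nodes t₀,…,t₆ = 1, 1.333333, 1.666667, 2, 2.333333, 2.666667, 3.
f(t) = 2t⁴ - 4t³ - 4t + 4: f₀=-2, f₁=-4.493827, f₂=-5.753086, f₃=-4, f₄=3.135802, f₅=18.617284, f₆=46.
(3h/8)·[f₀ + 3f₁ + 3f₂ + 2f₃ + 3f₄ + 3f₅ + f₆] = 0.125·(70.518519) = 8.8148.

8.8148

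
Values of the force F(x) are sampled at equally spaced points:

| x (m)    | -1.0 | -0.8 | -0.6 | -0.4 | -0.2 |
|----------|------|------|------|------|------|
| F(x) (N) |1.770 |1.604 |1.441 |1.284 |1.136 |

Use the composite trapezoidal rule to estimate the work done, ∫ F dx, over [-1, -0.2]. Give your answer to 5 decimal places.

1.15640

h = 0.2, n = 4.
(h/2)·[y₀ + 2y₁ + 2y₂ + 2y₃ + y₄] = 0.1·(11.564) = 1.15640.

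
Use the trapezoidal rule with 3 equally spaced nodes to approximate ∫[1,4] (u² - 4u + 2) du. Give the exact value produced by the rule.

-1.875

h = (4 − 1)/2 = 1.5.
Nodes u₀,…,u₂ = 1, 2.5, 4.
f(u) = u² - 4u + 2: f₀=-1, f₁=-1.75, f₂=2.
(h/2)·[f₀ + 2f₁ + f₂] = 0.75·(-2.5) = -1.875.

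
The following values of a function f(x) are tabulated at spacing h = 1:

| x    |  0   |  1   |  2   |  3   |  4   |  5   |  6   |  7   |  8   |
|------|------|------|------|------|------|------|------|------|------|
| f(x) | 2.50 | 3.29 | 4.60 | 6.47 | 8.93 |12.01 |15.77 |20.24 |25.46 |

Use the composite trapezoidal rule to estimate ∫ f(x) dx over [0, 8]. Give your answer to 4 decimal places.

85.2900

h = 1, n = 8.
(h/2)·[y₀ + 2y₁ + 2y₂ + 2y₃ + 2y₄ + 2y₅ + 2y₆ + 2y₇ + y₈] = 0.5·(170.58) = 85.2900.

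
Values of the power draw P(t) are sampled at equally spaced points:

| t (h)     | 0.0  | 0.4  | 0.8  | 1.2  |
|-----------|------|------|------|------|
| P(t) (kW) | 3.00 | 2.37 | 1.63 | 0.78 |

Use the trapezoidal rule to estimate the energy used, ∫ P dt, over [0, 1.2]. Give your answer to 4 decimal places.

2.3560

h = 0.4, n = 3.
(h/2)·[y₀ + 2y₁ + 2y₂ + y₃] = 0.2·(11.78) = 2.3560.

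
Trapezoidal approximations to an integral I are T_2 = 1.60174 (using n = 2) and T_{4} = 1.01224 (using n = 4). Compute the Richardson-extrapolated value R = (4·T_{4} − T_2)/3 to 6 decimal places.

0.815740

R = (4·T_{4} − T_2) / 3 = (4·1.01224 − 1.60174)/3 = (2.44722)/3 = 0.815740.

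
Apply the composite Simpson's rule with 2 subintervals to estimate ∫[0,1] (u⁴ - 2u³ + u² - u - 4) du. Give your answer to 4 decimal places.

h = (1 − 0)/2 = 0.5.
Nodes u₀,…,u₂ = 0, 0.5, 1.
f(u) = u⁴ - 2u³ + u² - u - 4: f₀=-4, f₁=-4.4375, f₂=-5.
(h/3)·[f₀ + 4f₁ + f₂] = 0.166667·(-26.75) = -4.4583.

-4.4583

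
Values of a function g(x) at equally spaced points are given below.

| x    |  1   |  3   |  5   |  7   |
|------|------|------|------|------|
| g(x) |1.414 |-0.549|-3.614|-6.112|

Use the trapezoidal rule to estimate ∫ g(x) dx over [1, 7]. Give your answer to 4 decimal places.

h = 2, n = 3.
(h/2)·[y₀ + 2y₁ + 2y₂ + y₃] = 1·(-13.024) = -13.0240.

-13.0240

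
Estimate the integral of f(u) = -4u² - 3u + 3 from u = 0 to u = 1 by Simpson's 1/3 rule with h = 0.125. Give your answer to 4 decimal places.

0.1667

h = (1 − 0)/8 = 0.125.
Nodes u₀,…,u₈ = 0, 0.125, 0.25, 0.375, 0.5, 0.625, 0.75, 0.875, 1.
f(u) = -4u² - 3u + 3: f₀=3, f₁=2.5625, f₂=2, f₃=1.3125, f₄=0.5, f₅=-0.4375, f₆=-1.5, f₇=-2.6875, f₈=-4.
(h/3)·[f₀ + 4f₁ + 2f₂ + 4f₃ + 2f₄ + 4f₅ + 2f₆ + 4f₇ + f₈] = 0.041667·(4) = 0.1667.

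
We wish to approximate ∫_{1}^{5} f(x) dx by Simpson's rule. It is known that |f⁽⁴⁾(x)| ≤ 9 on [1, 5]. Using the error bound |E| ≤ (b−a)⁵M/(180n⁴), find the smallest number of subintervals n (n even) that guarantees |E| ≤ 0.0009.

Need 9216/(180n⁴) ≤ 0.0009.
n⁴ ≥ 9216/(180·0.0009) = 56888.9 ⇒ n ≥ 15.4439, so the smallest even n is 16. (n must be even for Simpson's rule.)

16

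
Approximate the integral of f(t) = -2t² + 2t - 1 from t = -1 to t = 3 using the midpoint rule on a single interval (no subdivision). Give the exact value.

M = (b−a)·f(1) = 4·(-1) = -4.

-4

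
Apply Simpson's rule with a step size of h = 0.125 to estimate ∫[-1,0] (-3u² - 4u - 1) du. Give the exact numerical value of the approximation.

0

h = (0 − (-1))/8 = 0.125.
Nodes u₀,…,u₈ = -1, -0.875, -0.75, -0.625, -0.5, -0.375, -0.25, -0.125, 0.
f(u) = -3u² - 4u - 1: f₀=0, f₁=0.203125, f₂=0.3125, f₃=0.328125, f₄=0.25, f₅=0.078125, f₆=-0.1875, f₇=-0.546875, f₈=-1.
(h/3)·[f₀ + 4f₁ + 2f₂ + 4f₃ + 2f₄ + 4f₅ + 2f₆ + 4f₇ + f₈] = 0.041667·(0) = 0.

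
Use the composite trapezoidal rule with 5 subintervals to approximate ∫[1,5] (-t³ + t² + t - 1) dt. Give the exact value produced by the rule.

-110.08

h = (5 − 1)/5 = 0.8.
Nodes t₀,…,t₅ = 1, 1.8, 2.6, 3.4, 4.2, 5.
f(t) = -t³ + t² + t - 1: f₀=0, f₁=-1.792, f₂=-9.216, f₃=-25.344, f₄=-53.248, f₅=-96.
(h/2)·[f₀ + 2f₁ + 2f₂ + 2f₃ + 2f₄ + f₅] = 0.4·(-275.2) = -110.08.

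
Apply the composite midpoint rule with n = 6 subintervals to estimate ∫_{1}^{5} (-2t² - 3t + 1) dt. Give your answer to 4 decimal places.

-114.3704

h = (5 − 1)/6 = 0.666667.
Midpoints m₁,…,m₆ = 1.333333, 2, 2.666667, 3.333333, 4, 4.666667.
f(m₁)=-6.555556, f(m₂)=-13, f(m₃)=-21.222222, f(m₄)=-31.222222, f(m₅)=-43, f(m₆)=-56.555556.
h·[f(m₁) + f(m₂) + f(m₃) + f(m₄) + f(m₅) + f(m₆)] = 0.666667·(-171.555556) = -114.3704.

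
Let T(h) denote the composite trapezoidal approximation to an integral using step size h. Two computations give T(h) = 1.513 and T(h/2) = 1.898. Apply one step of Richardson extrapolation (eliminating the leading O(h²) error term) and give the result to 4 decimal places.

2.0263

R = (4·T(h/2) − T(h)) / 3 = (4·1.898 − 1.513)/3 = (6.079)/3 = 2.0263.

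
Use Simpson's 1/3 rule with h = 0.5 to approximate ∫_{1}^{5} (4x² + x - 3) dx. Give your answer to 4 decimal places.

165.3333

h = (5 − 1)/8 = 0.5.
Nodes x₀,…,x₈ = 1, 1.5, 2, 2.5, 3, 3.5, 4, 4.5, 5.
f(x) = 4x² + x - 3: f₀=2, f₁=7.5, f₂=15, f₃=24.5, f₄=36, f₅=49.5, f₆=65, f₇=82.5, f₈=102.
(h/3)·[f₀ + 4f₁ + 2f₂ + 4f₃ + 2f₄ + 4f₅ + 2f₆ + 4f₇ + f₈] = 0.166667·(992) = 165.3333.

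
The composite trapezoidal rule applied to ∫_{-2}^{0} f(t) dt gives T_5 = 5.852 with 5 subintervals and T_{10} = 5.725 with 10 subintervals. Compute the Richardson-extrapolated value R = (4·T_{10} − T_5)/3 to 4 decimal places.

5.6827

R = (4·T_{10} − T_5) / 3 = (4·5.725 − 5.852)/3 = (17.048)/3 = 5.6827.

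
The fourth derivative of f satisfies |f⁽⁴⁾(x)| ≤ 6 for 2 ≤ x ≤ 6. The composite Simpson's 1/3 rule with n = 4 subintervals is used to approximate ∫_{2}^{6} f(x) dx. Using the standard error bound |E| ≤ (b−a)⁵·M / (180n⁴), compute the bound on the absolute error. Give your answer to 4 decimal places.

|E| ≤ (4)⁵·6 / (180·4⁴) = 6144/46080 = 0.1333.

0.1333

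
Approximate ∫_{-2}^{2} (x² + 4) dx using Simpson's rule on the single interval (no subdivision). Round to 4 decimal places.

21.3333

S = (b−a)/6 · [f(-2) + 4f(0) + f(2)] = 0.666667·[8 + 4·4 + 8] = 21.3333.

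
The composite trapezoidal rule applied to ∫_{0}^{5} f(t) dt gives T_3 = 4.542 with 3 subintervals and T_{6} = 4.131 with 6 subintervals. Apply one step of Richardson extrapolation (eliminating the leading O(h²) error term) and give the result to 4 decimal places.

R = (4·T_{6} − T_3) / 3 = (4·4.131 − 4.542)/3 = (11.982)/3 = 3.9940.

3.9940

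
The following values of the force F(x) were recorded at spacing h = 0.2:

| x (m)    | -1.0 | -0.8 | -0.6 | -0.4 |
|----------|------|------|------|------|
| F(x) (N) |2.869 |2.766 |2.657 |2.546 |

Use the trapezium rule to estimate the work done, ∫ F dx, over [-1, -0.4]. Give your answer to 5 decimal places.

h = 0.2, n = 3.
(h/2)·[y₀ + 2y₁ + 2y₂ + y₃] = 0.1·(16.261) = 1.62610.

1.62610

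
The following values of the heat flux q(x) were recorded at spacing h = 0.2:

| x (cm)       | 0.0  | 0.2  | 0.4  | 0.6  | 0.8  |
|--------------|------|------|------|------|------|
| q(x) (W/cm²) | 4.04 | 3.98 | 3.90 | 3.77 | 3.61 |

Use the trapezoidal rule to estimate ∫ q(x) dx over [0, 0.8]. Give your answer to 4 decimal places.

h = 0.2, n = 4.
(h/2)·[y₀ + 2y₁ + 2y₂ + 2y₃ + y₄] = 0.1·(30.95) = 3.0950.

3.0950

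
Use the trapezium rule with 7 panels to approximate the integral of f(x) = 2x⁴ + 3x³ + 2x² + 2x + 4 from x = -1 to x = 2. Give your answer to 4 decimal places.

h = (2 − (-1))/7 = 0.428571.
Nodes x₀,…,x₇ = -1, -0.571429, -0.142857, 0.285714, 0.714286, 1.142857, 1.571429, 2.
f(x) = 2x⁴ + 3x³ + 2x² + 2x + 4: f₀=3, f₁=3.163682, f₂=3.747189, f₃=4.817993, f₄=8.062890, f₅=16.788005, f₆=35.918784, f₇=72.
(h/2)·[f₀ + 2f₁ + 2f₂ + 2f₃ + 2f₄ + 2f₅ + 2f₆ + f₇] = 0.214286·(219.997085) = 47.1422.

47.1422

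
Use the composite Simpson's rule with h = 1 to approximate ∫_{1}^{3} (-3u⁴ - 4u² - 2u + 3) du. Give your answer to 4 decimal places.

h = (3 − 1)/2 = 1.
Nodes u₀,…,u₂ = 1, 2, 3.
f(u) = -3u⁴ - 4u² - 2u + 3: f₀=-6, f₁=-65, f₂=-282.
(h/3)·[f₀ + 4f₁ + f₂] = 0.333333·(-548) = -182.6667.

-182.6667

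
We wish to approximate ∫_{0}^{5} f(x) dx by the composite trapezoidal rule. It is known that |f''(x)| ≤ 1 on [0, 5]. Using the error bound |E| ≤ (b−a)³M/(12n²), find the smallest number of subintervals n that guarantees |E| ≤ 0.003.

59

Need 125/(12n²) ≤ 0.003.
n² ≥ 125/(12·0.003) = 3472.22 ⇒ n ≥ 58.9256, so the smallest n is 59.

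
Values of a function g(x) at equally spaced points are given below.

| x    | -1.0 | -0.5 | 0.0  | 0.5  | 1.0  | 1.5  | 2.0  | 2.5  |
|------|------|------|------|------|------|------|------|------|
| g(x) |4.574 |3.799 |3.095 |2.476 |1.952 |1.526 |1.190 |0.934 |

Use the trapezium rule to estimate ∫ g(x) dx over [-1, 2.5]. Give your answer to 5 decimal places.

h = 0.5, n = 7.
(h/2)·[y₀ + 2y₁ + 2y₂ + 2y₃ + 2y₄ + 2y₅ + 2y₆ + y₇] = 0.25·(33.584) = 8.39600.

8.39600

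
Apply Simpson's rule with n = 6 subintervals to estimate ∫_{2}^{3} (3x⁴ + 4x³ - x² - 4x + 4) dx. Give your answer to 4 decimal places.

179.2670

h = (3 − 2)/6 = 0.166667.
Nodes x₀,…,x₆ = 2, 2.166667, 2.333333, 2.5, 2.666667, 2.833333, 3.
f(x) = 3x⁴ + 4x³ - x² - 4x + 4: f₀=72, f₁=97.4375, f₂=128.962963, f₃=167.4375, f₄=213.777778, f₅=268.956019, f₆=334.
(h/3)·[f₀ + 4f₁ + 2f₂ + 4f₃ + 2f₄ + 4f₅ + f₆] = 0.055556·(3226.805556) = 179.2670.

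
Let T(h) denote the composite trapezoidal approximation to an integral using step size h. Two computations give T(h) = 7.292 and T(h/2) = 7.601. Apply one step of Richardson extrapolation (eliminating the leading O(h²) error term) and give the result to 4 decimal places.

R = (4·T(h/2) − T(h)) / 3 = (4·7.601 − 7.292)/3 = (23.112)/3 = 7.7040.

7.7040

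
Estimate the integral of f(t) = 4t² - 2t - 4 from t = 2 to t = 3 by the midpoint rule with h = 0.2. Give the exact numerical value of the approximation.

h = (3 − 2)/5 = 0.2.
Midpoints m₁,…,m₅ = 2.1, 2.3, 2.5, 2.7, 2.9.
f(m₁)=9.44, f(m₂)=12.56, f(m₃)=16, f(m₄)=19.76, f(m₅)=23.84.
h·[f(m₁) + f(m₂) + f(m₃) + f(m₄) + f(m₅)] = 0.2·(81.6) = 16.32.

16.32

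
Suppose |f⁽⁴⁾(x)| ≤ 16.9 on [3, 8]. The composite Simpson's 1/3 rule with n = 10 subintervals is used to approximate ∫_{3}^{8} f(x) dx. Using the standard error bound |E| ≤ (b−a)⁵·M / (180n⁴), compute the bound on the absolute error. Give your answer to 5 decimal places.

0.02934

|E| ≤ (5)⁵·16.9 / (180·10⁴) = 52812.5/1800000 = 0.02934.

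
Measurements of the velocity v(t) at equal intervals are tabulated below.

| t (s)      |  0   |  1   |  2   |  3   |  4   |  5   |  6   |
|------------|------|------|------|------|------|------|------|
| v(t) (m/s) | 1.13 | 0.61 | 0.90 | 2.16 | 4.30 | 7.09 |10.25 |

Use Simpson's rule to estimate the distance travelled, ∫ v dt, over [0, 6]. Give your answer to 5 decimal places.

20.40667

h = 1, n = 6.
(h/3)·[y₀ + 4y₁ + 2y₂ + 4y₃ + 2y₄ + 4y₅ + y₆] = 0.333333·(61.22) = 20.40667.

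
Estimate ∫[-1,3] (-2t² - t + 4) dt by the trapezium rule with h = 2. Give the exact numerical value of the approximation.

-12

h = (3 − (-1))/2 = 2.
Nodes t₀,…,t₂ = -1, 1, 3.
f(t) = -2t² - t + 4: f₀=3, f₁=1, f₂=-17.
(h/2)·[f₀ + 2f₁ + f₂] = 1·(-12) = -12.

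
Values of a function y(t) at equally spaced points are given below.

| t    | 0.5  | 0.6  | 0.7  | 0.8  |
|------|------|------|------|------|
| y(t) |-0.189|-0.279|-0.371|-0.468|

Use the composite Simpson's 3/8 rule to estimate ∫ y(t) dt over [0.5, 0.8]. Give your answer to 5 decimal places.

h = 0.1, n = 3.
(3h/8)·[y₀ + 3y₁ + 3y₂ + y₃] = 0.0375·(-2.607) = -0.09776.

-0.09776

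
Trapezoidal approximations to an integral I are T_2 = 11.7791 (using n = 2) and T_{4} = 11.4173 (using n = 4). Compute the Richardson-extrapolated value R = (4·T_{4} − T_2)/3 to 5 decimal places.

R = (4·T_{4} − T_2) / 3 = (4·11.4173 − 11.7791)/3 = (33.8901)/3 = 11.29670.

11.29670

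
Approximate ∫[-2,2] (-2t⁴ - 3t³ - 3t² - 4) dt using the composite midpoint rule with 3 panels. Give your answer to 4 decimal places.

h = (2 − (-2))/3 = 1.333333.
Midpoints m₁,…,m₃ = -1.333333, 0, 1.333333.
f(m₁)=-8.543210, f(m₂)=-4, f(m₃)=-22.765432.
h·[f(m₁) + f(m₂) + f(m₃)] = 1.333333·(-35.308642) = -47.0782.

-47.0782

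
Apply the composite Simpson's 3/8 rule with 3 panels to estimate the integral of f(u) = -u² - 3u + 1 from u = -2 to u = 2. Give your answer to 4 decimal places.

-1.3333

h = (2 − (-2))/3 = 1.333333.
Nodes u₀,…,u₃ = -2, -0.666667, 0.666667, 2.
f(u) = -u² - 3u + 1: f₀=3, f₁=2.555556, f₂=-1.444444, f₃=-9.
(3h/8)·[f₀ + 3f₁ + 3f₂ + f₃] = 0.5·(-2.666667) = -1.3333.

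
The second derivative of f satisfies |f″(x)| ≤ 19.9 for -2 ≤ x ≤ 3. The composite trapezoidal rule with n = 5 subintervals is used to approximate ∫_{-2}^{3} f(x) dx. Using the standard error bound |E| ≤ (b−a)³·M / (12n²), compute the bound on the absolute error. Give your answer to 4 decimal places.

8.2917

|E| ≤ (5)³·19.9 / (12·5²) = 2487.5/300 = 8.2917.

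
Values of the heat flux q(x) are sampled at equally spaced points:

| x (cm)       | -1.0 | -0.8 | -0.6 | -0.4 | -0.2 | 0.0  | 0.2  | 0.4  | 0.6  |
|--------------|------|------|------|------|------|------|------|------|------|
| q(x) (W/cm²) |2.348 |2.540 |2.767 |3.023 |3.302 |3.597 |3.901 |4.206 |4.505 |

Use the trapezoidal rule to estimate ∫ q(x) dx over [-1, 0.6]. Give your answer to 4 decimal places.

5.3525

h = 0.2, n = 8.
(h/2)·[y₀ + 2y₁ + 2y₂ + 2y₃ + 2y₄ + 2y₅ + 2y₆ + 2y₇ + y₈] = 0.1·(53.525) = 5.3525.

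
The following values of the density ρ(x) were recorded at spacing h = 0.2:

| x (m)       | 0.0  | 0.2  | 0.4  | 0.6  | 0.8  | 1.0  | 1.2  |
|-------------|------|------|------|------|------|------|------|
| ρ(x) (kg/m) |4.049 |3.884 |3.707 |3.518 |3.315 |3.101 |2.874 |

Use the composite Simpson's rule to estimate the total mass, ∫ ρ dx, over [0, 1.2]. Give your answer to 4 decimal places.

h = 0.2, n = 6.
(h/3)·[y₀ + 4y₁ + 2y₂ + 4y₃ + 2y₄ + 4y₅ + y₆] = 0.066667·(62.979) = 4.1986.

4.1986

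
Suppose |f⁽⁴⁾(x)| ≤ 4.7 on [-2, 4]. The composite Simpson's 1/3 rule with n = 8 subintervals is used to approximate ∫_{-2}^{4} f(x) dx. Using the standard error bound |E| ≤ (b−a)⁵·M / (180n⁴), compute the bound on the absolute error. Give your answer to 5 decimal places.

0.04957

|E| ≤ (6)⁵·4.7 / (180·8⁴) = 36547.2/737280 = 0.04957.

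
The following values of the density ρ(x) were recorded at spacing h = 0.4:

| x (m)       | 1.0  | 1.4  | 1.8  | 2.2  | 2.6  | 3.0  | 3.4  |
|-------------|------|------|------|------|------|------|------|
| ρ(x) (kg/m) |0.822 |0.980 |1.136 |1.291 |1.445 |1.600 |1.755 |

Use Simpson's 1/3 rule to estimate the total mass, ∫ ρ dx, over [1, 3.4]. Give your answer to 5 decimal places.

h = 0.4, n = 6.
(h/3)·[y₀ + 4y₁ + 2y₂ + 4y₃ + 2y₄ + 4y₅ + y₆] = 0.133333·(23.223) = 3.09640.

3.09640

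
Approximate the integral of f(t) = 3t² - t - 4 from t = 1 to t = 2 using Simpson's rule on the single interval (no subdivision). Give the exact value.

S = (b−a)/6 · [f(1) + 4f(1.5) + f(2)] = 0.166667·[(-2) + 4·1.25 + 6] = 1.5.

1.5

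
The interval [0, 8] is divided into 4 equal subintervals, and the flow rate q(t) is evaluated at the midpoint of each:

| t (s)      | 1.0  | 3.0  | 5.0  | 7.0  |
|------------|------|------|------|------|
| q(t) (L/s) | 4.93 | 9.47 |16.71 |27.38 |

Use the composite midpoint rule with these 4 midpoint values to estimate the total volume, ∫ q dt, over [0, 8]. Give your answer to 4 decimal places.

116.9800

h = 2, n = 4.
h·[y(m₁) + y(m₂) + y(m₃) + y(m₄)] = 2·(58.49) = 116.9800.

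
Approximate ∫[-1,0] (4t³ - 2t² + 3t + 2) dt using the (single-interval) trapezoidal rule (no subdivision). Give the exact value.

T = (b−a)/2 · [f(-1) + f(0)] = 0.5·[(-7) + 2] = -2.5.

-2.5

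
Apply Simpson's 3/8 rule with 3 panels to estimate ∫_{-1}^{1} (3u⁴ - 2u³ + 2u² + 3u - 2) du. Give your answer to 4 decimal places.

-1.1111

h = (1 − (-1))/3 = 0.666667.
Nodes u₀,…,u₃ = -1, -0.333333, 0.333333, 1.
f(u) = 3u⁴ - 2u³ + 2u² + 3u - 2: f₀=2, f₁=-2.666667, f₂=-0.814815, f₃=4.
(3h/8)·[f₀ + 3f₁ + 3f₂ + f₃] = 0.25·(-4.444444) = -1.1111.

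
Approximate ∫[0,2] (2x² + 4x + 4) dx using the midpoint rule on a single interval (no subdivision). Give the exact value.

M = (b−a)·f(1) = 2·(10) = 20.

20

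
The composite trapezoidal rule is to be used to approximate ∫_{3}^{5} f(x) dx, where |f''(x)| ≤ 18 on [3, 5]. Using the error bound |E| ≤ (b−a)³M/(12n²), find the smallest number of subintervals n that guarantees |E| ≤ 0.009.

37

Need 144/(12n²) ≤ 0.009.
n² ≥ 144/(12·0.009) = 1333.33 ⇒ n ≥ 36.5148, so the smallest n is 37.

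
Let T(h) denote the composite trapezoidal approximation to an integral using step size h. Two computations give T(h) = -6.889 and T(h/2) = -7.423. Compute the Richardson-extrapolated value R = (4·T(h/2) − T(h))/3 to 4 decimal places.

-7.6010

R = (4·T(h/2) − T(h)) / 3 = (4·(-7.423) − (-6.889))/3 = (-22.803)/3 = -7.6010.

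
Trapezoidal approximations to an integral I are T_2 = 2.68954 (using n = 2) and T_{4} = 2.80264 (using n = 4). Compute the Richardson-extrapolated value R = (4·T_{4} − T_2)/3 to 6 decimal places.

R = (4·T_{4} − T_2) / 3 = (4·2.80264 − 2.68954)/3 = (8.52102)/3 = 2.840340.

2.840340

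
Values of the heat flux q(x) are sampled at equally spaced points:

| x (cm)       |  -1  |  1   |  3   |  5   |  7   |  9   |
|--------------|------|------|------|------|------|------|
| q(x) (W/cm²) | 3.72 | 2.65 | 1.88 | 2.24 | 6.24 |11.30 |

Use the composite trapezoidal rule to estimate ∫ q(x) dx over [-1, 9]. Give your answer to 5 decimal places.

41.04000

h = 2, n = 5.
(h/2)·[y₀ + 2y₁ + 2y₂ + 2y₃ + 2y₄ + y₅] = 1·(41.04) = 41.04000.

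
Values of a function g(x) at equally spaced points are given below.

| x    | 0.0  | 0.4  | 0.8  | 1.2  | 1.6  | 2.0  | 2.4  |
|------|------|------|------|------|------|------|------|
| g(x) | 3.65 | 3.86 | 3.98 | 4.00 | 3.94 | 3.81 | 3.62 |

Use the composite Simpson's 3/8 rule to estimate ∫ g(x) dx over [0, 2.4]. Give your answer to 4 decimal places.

9.3060

h = 0.4, n = 6.
(3h/8)·[y₀ + 3y₁ + 3y₂ + 2y₃ + 3y₄ + 3y₅ + y₆] = 0.15·(62.04) = 9.3060.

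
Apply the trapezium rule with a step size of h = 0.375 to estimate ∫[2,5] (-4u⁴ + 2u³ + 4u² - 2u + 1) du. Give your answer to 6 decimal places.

-2052.071777

h = (5 − 2)/8 = 0.375.
Nodes u₀,…,u₈ = 2, 2.375, 2.75, 3.125, 3.5, 3.875, 4.25, 4.625, 5.
f(u) = -4u⁴ + 2u³ + 4u² - 2u + 1: f₀=-35, f₁=-81.6611328125, f₂=-161.421875, f₃=-286.6220703125, f₄=-471.5, f₅=-732.1923828125, f₆=-1086.734375, f₇=-1555.0595703125, f₈=-2159.
(h/2)·[f₀ + 2f₁ + 2f₂ + 2f₃ + 2f₄ + 2f₅ + 2f₆ + 2f₇ + f₈] = 0.1875·(-10944.3828125) = -2052.071777.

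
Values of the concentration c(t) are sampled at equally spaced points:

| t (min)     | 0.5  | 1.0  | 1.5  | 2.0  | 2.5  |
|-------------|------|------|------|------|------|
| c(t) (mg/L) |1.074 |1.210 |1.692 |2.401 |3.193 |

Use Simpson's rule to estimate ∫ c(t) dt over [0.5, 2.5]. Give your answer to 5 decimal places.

3.68250

h = 0.5, n = 4.
(h/3)·[y₀ + 4y₁ + 2y₂ + 4y₃ + y₄] = 0.166667·(22.095) = 3.68250.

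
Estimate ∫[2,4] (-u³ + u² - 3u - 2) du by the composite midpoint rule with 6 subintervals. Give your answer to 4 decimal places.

h = (4 − 2)/6 = 0.333333.
Midpoints m₁,…,m₆ = 2.166667, 2.5, 2.833333, 3.166667, 3.5, 3.833333.
f(m₁)=-13.976852, f(m₂)=-18.875, f(m₃)=-25.217593, f(m₄)=-33.226852, f(m₅)=-43.125, f(m₆)=-55.134259.
h·[f(m₁) + f(m₂) + f(m₃) + f(m₄) + f(m₅) + f(m₆)] = 0.333333·(-189.555556) = -63.1852.

-63.1852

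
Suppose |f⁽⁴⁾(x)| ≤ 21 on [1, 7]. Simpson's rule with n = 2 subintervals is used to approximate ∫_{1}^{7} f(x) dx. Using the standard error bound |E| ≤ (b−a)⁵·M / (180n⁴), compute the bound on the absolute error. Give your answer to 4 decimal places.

|E| ≤ (6)⁵·21 / (180·2⁴) = 163296/2880 = 56.7000.

56.7000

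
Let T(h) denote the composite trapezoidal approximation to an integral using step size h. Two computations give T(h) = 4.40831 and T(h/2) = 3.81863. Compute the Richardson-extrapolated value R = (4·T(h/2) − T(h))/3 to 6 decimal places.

R = (4·T(h/2) − T(h)) / 3 = (4·3.81863 − 4.40831)/3 = (10.86621)/3 = 3.622070.

3.622070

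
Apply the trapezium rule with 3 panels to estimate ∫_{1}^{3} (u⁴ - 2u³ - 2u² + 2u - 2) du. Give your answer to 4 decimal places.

h = (3 − 1)/3 = 0.666667.
Nodes u₀,…,u₃ = 1, 1.666667, 2.333333, 3.
f(u) = u⁴ - 2u³ - 2u² + 2u - 2: f₀=-3, f₁=-5.765432, f₂=-3.987654, f₃=13.
(h/2)·[f₀ + 2f₁ + 2f₂ + f₃] = 0.333333·(-9.506173) = -3.1687.

-3.1687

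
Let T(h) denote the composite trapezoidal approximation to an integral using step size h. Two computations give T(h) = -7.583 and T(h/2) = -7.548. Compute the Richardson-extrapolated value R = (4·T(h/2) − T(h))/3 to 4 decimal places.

-7.5363

R = (4·T(h/2) − T(h)) / 3 = (4·(-7.548) − (-7.583))/3 = (-22.609)/3 = -7.5363.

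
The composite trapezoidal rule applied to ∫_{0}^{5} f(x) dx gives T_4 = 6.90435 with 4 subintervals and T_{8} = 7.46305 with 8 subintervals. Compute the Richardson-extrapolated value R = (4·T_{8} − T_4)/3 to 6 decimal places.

7.649283

R = (4·T_{8} − T_4) / 3 = (4·7.46305 − 6.90435)/3 = (22.94785)/3 = 7.649283.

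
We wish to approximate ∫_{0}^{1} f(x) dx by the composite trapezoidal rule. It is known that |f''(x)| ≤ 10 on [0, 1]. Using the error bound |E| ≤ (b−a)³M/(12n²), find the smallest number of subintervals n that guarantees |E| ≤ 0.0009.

Need 10/(12n²) ≤ 0.0009.
n² ≥ 10/(12·0.0009) = 925.926 ⇒ n ≥ 30.4290, so the smallest n is 31.

31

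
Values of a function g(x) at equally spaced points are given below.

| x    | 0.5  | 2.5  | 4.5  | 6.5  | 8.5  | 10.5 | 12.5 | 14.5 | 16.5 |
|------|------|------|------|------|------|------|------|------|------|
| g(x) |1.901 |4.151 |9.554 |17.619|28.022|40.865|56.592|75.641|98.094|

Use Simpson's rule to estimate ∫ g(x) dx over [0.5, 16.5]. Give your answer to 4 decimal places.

h = 2, n = 8.
(h/3)·[y₀ + 4y₁ + 2y₂ + 4y₃ + 2y₄ + 4y₅ + 2y₆ + 4y₇ + y₈] = 0.666667·(841.435) = 560.9567.

560.9567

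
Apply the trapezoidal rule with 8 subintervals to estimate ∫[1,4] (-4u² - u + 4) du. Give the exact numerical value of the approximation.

h = (4 − 1)/8 = 0.375.
Nodes u₀,…,u₈ = 1, 1.375, 1.75, 2.125, 2.5, 2.875, 3.25, 3.625, 4.
f(u) = -4u² - u + 4: f₀=-1, f₁=-4.9375, f₂=-10, f₃=-16.1875, f₄=-23.5, f₅=-31.9375, f₆=-41.5, f₇=-52.1875, f₈=-64.
(h/2)·[f₀ + 2f₁ + 2f₂ + 2f₃ + 2f₄ + 2f₅ + 2f₆ + 2f₇ + f₈] = 0.1875·(-425.5) = -79.78125.

-79.78125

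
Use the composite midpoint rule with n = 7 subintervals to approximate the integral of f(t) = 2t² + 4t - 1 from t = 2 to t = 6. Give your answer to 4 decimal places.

h = (6 − 2)/7 = 0.571429.
Midpoints m₁,…,m₇ = 2.285714, 2.857143, 3.428571, 4, 4.571429, 5.142857, 5.714286.
f(m₁)=18.591837, f(m₂)=26.755102, f(m₃)=36.224490, f(m₄)=47, f(m₅)=59.081633, f(m₆)=72.469388, f(m₇)=87.163265.
h·[f(m₁) + f(m₂) + f(m₃) + f(m₄) + f(m₅) + f(m₆) + f(m₇)] = 0.571429·(347.285714) = 198.4490.

198.4490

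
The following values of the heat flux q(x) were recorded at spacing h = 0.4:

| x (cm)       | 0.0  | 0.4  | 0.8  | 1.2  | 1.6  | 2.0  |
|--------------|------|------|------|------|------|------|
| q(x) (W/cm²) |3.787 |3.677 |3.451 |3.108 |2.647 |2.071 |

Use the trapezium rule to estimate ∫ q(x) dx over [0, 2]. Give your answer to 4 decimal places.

h = 0.4, n = 5.
(h/2)·[y₀ + 2y₁ + 2y₂ + 2y₃ + 2y₄ + y₅] = 0.2·(31.624) = 6.3248.

6.3248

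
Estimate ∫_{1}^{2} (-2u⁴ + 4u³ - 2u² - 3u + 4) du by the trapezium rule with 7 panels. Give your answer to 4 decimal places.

h = (2 − 1)/7 = 0.142857.
Nodes u₀,…,u₇ = 1, 1.142857, 1.285714, 1.428571, 1.571429, 1.714286, 1.857143, 2.
f(u) = -2u⁴ + 4u³ - 2u² - 3u + 4: f₀=1, f₁=0.518117, f₂=-0.127030, f₃=-1.035402, f₄=-2.326947, f₅=-4.141608, f₆=-6.639317, f₇=-10.
(h/2)·[f₀ + 2f₁ + 2f₂ + 2f₃ + 2f₄ + 2f₅ + 2f₆ + f₇] = 0.071429·(-36.504373) = -2.6075.

-2.6075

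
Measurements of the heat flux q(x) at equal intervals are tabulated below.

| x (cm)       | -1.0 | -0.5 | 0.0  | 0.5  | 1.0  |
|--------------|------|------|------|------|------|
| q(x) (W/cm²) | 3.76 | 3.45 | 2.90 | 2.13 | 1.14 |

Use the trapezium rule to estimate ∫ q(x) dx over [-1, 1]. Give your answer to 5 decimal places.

h = 0.5, n = 4.
(h/2)·[y₀ + 2y₁ + 2y₂ + 2y₃ + y₄] = 0.25·(21.86) = 5.46500.

5.46500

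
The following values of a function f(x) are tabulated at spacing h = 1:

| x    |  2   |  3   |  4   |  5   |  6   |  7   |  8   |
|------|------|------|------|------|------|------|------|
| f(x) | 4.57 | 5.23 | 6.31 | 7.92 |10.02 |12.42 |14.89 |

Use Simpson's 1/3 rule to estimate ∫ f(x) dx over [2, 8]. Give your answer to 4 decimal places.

h = 1, n = 6.
(h/3)·[y₀ + 4y₁ + 2y₂ + 4y₃ + 2y₄ + 4y₅ + y₆] = 0.333333·(154.40) = 51.4667.

51.4667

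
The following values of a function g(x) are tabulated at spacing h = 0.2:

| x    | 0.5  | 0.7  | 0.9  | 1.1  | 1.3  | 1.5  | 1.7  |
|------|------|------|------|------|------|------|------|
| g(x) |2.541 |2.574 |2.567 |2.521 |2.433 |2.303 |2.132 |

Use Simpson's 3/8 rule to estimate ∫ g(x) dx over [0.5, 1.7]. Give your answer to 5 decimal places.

2.95095

h = 0.2, n = 6.
(3h/8)·[y₀ + 3y₁ + 3y₂ + 2y₃ + 3y₄ + 3y₅ + y₆] = 0.075·(39.346) = 2.95095.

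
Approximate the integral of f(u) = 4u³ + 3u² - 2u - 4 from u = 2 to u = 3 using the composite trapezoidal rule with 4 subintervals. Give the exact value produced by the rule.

h = (3 − 2)/4 = 0.25.
Nodes u₀,…,u₄ = 2, 2.25, 2.5, 2.75, 3.
f(u) = 4u³ + 3u² - 2u - 4: f₀=36, f₁=52.25, f₂=72.25, f₃=96.375, f₄=125.
(h/2)·[f₀ + 2f₁ + 2f₂ + 2f₃ + f₄] = 0.125·(602.75) = 75.34375.

75.34375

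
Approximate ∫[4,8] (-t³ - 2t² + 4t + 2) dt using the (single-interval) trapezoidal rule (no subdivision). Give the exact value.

-1368

T = (b−a)/2 · [f(4) + f(8)] = 2·[(-78) + (-606)] = -1368.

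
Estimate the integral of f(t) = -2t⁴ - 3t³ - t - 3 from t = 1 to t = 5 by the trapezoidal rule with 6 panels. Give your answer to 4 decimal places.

h = (5 − 1)/6 = 0.666667.
Nodes t₀,…,t₆ = 1, 1.666667, 2.333333, 3, 3.666667, 4.333333, 5.
f(t) = -2t⁴ - 3t³ - t - 3: f₀=-9, f₁=-33.987654, f₂=-102.728395, f₃=-249, f₄=-516.061728, f₅=-956.654321, f₆=-1633.
(h/2)·[f₀ + 2f₁ + 2f₂ + 2f₃ + 2f₄ + 2f₅ + f₆] = 0.333333·(-5358.864198) = -1786.2881.

-1786.2881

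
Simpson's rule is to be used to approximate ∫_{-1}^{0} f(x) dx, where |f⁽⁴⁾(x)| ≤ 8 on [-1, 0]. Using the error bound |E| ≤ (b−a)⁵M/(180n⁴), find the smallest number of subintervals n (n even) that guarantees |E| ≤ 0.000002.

Need 8/(180n⁴) ≤ 0.000002.
n⁴ ≥ 8/(180·0.000002) = 22222.2 ⇒ n ≥ 12.2095, so the smallest even n is 14. (n must be even for Simpson's rule.)

14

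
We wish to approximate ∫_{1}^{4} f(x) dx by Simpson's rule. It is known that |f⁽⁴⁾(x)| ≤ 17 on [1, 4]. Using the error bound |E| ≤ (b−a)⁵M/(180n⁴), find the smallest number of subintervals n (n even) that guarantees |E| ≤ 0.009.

Need 4131/(180n⁴) ≤ 0.009.
n⁴ ≥ 4131/(180·0.009) = 2550 ⇒ n ≥ 7.1062, so the smallest even n is 8. (n must be even for Simpson's rule.)

8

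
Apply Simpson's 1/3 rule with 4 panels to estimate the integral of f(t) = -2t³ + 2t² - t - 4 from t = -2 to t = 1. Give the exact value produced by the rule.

3

h = (1 − (-2))/4 = 0.75.
Nodes t₀,…,t₄ = -2, -1.25, -0.5, 0.25, 1.
f(t) = -2t³ + 2t² - t - 4: f₀=22, f₁=4.28125, f₂=-2.75, f₃=-4.15625, f₄=-5.
(h/3)·[f₀ + 4f₁ + 2f₂ + 4f₃ + f₄] = 0.25·(12) = 3.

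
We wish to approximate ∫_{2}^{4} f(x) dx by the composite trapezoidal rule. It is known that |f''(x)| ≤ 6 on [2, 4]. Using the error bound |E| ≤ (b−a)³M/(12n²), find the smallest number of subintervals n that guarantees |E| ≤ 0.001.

64

Need 48/(12n²) ≤ 0.001.
n² ≥ 48/(12·0.001) = 4000 ⇒ n ≥ 63.2456, so the smallest n is 64.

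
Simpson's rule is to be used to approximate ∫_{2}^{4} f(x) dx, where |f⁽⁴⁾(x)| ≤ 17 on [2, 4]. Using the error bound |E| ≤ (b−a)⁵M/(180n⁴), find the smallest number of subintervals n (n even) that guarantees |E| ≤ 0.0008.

Need 544/(180n⁴) ≤ 0.0008.
n⁴ ≥ 544/(180·0.0008) = 3777.78 ⇒ n ≥ 7.8399, so the smallest even n is 8. (n must be even for Simpson's rule.)

8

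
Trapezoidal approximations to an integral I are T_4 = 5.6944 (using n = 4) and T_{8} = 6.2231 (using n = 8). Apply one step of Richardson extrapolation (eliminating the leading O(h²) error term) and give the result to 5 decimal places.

6.39933

R = (4·T_{8} − T_4) / 3 = (4·6.2231 − 5.6944)/3 = (19.1980)/3 = 6.39933.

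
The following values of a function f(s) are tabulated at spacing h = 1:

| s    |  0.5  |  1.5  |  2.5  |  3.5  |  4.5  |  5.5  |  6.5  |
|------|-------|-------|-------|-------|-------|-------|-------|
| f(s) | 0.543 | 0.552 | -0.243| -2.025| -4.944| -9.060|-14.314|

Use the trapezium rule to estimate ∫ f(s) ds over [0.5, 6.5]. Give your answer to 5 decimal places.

-22.60550

h = 1, n = 6.
(h/2)·[y₀ + 2y₁ + 2y₂ + 2y₃ + 2y₄ + 2y₅ + y₆] = 0.5·(-45.211) = -22.60550.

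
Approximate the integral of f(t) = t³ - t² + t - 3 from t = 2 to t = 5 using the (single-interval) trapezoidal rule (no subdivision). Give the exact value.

T = (b−a)/2 · [f(2) + f(5)] = 1.5·[3 + 102] = 157.5.

157.5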